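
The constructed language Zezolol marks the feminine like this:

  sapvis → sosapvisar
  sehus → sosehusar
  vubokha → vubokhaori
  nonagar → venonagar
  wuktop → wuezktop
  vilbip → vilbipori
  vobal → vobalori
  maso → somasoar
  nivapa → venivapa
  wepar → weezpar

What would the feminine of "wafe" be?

nivapa and vubokha both end in -a yet inflect differently (venivapa, vubokhaori), so the final letter is not what conditions the rule; the first letter is.
"wafe" begins with w-. The stems beginning with w- (wuktop → wuezktop, wepar → weezpar) insert -ez- after the first vowel.
So wafe → waezfe.

waezfe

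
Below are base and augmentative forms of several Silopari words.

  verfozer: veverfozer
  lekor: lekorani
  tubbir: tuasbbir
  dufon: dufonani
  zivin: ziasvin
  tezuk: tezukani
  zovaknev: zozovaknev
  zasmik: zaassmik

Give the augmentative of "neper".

tubbir and verfozer both end in -r yet inflect differently (tuasbbir, veverfozer), so the final letter is not what conditions the rule; the last vowel is.
"neper" has last vowel 'e'. The stems whose last vowel is 'e' (zovaknev → zozovaknev, verfozer → veverfozer) repeat the first consonant+vowel as a prefix.
So neper → neneper.

neneper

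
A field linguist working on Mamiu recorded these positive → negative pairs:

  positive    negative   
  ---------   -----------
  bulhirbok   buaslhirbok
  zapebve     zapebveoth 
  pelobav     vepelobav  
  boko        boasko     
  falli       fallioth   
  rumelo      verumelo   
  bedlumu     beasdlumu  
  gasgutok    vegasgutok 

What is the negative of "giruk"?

vegiruk

bulhirbok and gasgutok both end in -k yet inflect differently (buaslhirbok, vegasgutok), so the final letter is not what conditions the rule; the first letter is.
"giruk" begins with g-. The one such stem in the data (gasgutok → vegasgutok) adds the prefix ve-, so the same rule applies.
The other patterns: stems beginning with f- or z- add -oth; stems beginning with b- insert -as- after the first vowel.
So giruk → vegiruk.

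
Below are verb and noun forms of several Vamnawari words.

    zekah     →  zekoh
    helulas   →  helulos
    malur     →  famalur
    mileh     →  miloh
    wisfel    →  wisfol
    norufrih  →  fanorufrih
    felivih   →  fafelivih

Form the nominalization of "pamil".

fapamil

"pamil" has last vowel 'i'. The stems whose last vowel is 'i' (felivih → fafelivih, norufrih → fanorufrih) add the prefix fa-.
The other pattern: stems whose last vowel is 'a' or 'e' change the last vowel to 'o'.
So pamil → fapamil.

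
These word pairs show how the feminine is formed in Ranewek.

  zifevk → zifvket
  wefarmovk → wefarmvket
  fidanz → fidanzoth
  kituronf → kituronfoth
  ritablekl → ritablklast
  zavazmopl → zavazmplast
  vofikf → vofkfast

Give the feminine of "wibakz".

wibkzast

"wibakz" has second-to-last letter 'k'. The stems whose second-to-last letter is 'k' (ritablekl → ritablklast, vofikf → vofkfast) delete the last vowel and add -ast.
So wibakz → wibkzast.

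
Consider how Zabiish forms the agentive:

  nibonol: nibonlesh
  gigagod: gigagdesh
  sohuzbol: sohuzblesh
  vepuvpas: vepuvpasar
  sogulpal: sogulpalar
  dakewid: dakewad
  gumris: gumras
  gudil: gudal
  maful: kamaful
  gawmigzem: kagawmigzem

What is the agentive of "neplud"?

nibonol and sogulpal both end in -l yet inflect differently (nibonlesh, sogulpalar), so the final letter is not what conditions the rule; the last vowel is.
"neplud" has last vowel 'u'. The one such stem in the data (maful → kamaful) adds the prefix ka-, so the same rule applies.
The other patterns: stems whose last vowel is 'o' delete the last vowel and add -esh; stems whose last vowel is 'a' add -ar; stems whose last vowel is 'i' change the last vowel to 'a'.
So neplud → kaneplud.

kaneplud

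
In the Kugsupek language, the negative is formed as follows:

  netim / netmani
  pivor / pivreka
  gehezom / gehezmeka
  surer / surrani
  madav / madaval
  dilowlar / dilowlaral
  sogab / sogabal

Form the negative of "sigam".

sigamal

pivor and dilowlar both end in -r yet inflect differently (pivreka, dilowlaral), so the final letter is not what conditions the rule; the last vowel is.
"sigam" has last vowel 'a'. The stems whose last vowel is 'a' (madav → madaval, dilowlar → dilowlaral, sogab → sogabal) add -al.
So sigam → sigamal.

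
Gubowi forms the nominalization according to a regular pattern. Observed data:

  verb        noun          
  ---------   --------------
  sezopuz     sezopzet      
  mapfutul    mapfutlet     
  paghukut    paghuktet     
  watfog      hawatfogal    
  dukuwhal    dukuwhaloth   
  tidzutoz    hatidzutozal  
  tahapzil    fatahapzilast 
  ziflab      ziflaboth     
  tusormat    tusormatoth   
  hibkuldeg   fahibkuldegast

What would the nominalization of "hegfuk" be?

hegfket

tusormat and paghukut both end in -t yet inflect differently (tusormatoth, paghuktet), so the final letter is not what conditions the rule; the last vowel is.
"hegfuk" has last vowel 'u'. The stems whose last vowel is 'u' (paghukut → paghuktet, sezopuz → sezopzet, mapfutul → mapfutlet) delete the last vowel and add -et.
The other patterns: stems whose last vowel is 'a' add -oth; stems whose last vowel is 'o' add ha- … -al around the stem; stems whose last vowel is 'e' or 'i' add fa- … -ast around the stem.
So hegfuk → hegfket.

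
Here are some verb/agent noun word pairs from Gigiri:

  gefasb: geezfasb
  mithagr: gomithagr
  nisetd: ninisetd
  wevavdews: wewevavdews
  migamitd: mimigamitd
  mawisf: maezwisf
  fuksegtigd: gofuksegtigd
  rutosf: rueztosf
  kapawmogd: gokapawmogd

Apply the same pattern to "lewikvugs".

golewikvugs

fuksegtigd and nisetd both end in -d yet inflect differently (gofuksegtigd, ninisetd), so the final letter is not what conditions the rule; the second-to-last letter is.
"lewikvugs" has second-to-last letter 'g'. The stems whose second-to-last letter is 'g' (mithagr → gomithagr, fuksegtigd → gofuksegtigd, kapawmogd → gokapawmogd) add the prefix go-.
The other patterns: stems whose second-to-last letter is 's' insert -ez- after the first vowel; stems whose second-to-last letter is 't' or 'w' repeat the first consonant+vowel as a prefix.
So lewikvugs → golewikvugs.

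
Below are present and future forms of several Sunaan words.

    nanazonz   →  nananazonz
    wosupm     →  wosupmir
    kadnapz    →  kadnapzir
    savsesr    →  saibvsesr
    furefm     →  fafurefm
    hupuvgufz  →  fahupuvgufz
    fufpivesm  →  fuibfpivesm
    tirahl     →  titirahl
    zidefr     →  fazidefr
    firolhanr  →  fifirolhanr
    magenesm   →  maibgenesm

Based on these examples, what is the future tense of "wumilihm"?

hupuvgufz and kadnapz both end in -z yet inflect differently (fahupuvgufz, kadnapzir), so the final letter is not what conditions the rule; the second-to-last letter is.
"wumilihm" has second-to-last letter 'h'. The one such stem in the data (tirahl → titirahl) repeats the first consonant+vowel as a prefix (as do firolhanr, nanazonz), so the same rule applies.
The other patterns: stems whose second-to-last letter is 'f' add the prefix fa-; stems whose second-to-last letter is 'p' add -ir; stems whose second-to-last letter is 's' insert -ib- after the first vowel.
So wumilihm → wuwumilihm.

wuwumilihm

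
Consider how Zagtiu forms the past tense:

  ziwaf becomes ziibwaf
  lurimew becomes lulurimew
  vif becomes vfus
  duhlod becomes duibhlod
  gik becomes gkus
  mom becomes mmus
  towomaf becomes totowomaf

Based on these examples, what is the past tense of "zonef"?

zoibnef

vif and ziwaf both end in -f yet inflect differently (vfus, ziibwaf), so the final letter is not what conditions the rule; the number of vowels is.
"zonef" has 2 vowels. The stems with 2 vowels (ziwaf → ziibwaf, duhlod → duibhlod) insert -ib- after the first vowel.
The other patterns: stems with 1 vowel delete the last vowel and add -us; stems with 3 vowels repeat the first consonant+vowel as a prefix.
So zonef → zoibnef.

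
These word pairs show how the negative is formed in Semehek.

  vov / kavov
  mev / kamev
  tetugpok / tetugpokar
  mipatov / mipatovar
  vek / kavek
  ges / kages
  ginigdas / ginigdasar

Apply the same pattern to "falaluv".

ges and ginigdas both end in -s yet inflect differently (kages, ginigdasar), so the final letter is not what conditions the rule; the number of vowels is.
"falaluv" has 3 vowels. The stems with 3 vowels (ginigdas → ginigdasar, tetugpok → tetugpokar, mipatov → mipatovar) add -ar.
So falaluv → falaluvar.

falaluvar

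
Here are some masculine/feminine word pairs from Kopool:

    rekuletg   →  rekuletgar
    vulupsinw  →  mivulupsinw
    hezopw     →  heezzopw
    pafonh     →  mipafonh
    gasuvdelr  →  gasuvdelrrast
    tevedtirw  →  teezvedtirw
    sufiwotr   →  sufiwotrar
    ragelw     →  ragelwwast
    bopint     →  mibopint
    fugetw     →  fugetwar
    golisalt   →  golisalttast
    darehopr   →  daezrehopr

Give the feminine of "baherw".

baezherw

"baherw" has second-to-last letter 'r'. The one such stem in the data (tevedtirw → teezvedtirw) inserts -ez- after the first vowel (as do hezopw, darehopr), so the same rule applies.
So baherw → baezherw.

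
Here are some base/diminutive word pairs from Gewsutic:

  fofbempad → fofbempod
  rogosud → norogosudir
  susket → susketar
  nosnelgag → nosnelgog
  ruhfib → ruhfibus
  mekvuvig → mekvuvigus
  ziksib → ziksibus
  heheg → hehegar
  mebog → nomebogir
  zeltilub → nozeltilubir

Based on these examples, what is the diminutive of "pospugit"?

"pospugit" has last vowel 'i'. The stems whose last vowel is 'i' (ziksib → ziksibus, ruhfib → ruhfibus, mekvuvig → mekvuvigus) add -us.
The other patterns: stems whose last vowel is 'e' add -ar; stems whose last vowel is 'a' change the last vowel to 'o'; stems whose last vowel is 'o' or 'u' add no- … -ir around the stem.
So pospugit → pospugitus.

pospugitus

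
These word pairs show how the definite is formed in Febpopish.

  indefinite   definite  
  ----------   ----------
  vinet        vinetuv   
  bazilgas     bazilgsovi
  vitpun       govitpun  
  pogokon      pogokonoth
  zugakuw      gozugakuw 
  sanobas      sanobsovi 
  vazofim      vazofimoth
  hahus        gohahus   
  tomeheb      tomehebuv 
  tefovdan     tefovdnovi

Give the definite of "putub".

goputub

tefovdan and vitpun both end in -n yet inflect differently (tefovdnovi, govitpun), so the final letter is not what conditions the rule; the last vowel is.
"putub" has last vowel 'u'. The stems whose last vowel is 'u' (vitpun → govitpun, hahus → gohahus, zugakuw → gozugakuw) add the prefix go-.
The other patterns: stems whose last vowel is 'e' add -uv; stems whose last vowel is 'a' delete the last vowel and add -ovi; stems whose last vowel is 'i' or 'o' add -oth.
So putub → goputub.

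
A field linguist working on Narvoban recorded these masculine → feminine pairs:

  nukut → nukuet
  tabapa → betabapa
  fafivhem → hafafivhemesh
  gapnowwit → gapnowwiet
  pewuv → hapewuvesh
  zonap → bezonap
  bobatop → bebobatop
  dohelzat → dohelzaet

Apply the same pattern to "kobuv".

hakobuvesh

nukut and pewuv both have last vowel 'u' yet inflect differently (nukuet, hapewuvesh), so the last vowel is not what conditions the rule; the final letter is.
"kobuv" ends in -v. The one such stem in the data (pewuv → hapewuvesh) adds ha- … -esh around the stem, so the same rule applies.
The other patterns: stems ending in -t drop the final letter and add -et; stems ending in -a or -p add the prefix be-.
So kobuv → hakobuvesh.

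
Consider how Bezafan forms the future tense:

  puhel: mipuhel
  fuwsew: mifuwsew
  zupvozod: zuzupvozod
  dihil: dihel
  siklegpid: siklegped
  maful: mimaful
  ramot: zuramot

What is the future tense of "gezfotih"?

"gezfotih" has last vowel 'i'. The stems whose last vowel is 'i' (siklegpid → siklegped, dihil → dihel) change the last vowel to 'e'.
So gezfotih → gezfoteh.

gezfoteh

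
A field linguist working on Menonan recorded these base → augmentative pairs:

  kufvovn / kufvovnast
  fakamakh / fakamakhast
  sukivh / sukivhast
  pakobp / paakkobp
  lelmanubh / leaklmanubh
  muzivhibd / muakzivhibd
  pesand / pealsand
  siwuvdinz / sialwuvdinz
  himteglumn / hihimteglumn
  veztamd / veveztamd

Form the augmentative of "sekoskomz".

"sekoskomz" has second-to-last letter 'm'. The stems whose second-to-last letter is 'm' (himteglumn → hihimteglumn, veztamd → veveztamd) repeat the first consonant+vowel as a prefix.
The other patterns: stems whose second-to-last letter is 'k' or 'v' add -ast; stems whose second-to-last letter is 'b' insert -ak- after the first vowel; stems whose second-to-last letter is 'n' insert -al- after the first vowel.
So sekoskomz → sesekoskomz.

sesekoskomz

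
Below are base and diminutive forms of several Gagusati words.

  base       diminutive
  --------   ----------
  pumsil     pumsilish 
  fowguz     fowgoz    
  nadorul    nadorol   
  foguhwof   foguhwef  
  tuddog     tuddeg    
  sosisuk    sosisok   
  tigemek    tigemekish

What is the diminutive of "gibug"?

"gibug" has last vowel 'u'. The stems whose last vowel is 'u' (fowguz → fowgoz, nadorul → nadorol, sosisuk → sosisok) change the last vowel to 'o'.
The other patterns: stems whose last vowel is 'o' change the last vowel to 'e'; stems whose last vowel is 'e' or 'i' add -ish.
So gibug → gibog.

gibog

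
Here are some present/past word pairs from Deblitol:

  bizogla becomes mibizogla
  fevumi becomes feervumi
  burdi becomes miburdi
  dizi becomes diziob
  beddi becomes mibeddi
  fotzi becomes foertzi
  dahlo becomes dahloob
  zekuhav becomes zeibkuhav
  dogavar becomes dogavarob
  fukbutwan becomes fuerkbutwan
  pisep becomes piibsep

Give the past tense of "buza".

mibuza

dizi and beddi both end in -i yet inflect differently (diziob, mibeddi), so the final letter is not what conditions the rule; the first letter is.
"buza" begins with b-. The stems beginning with b- (beddi → mibeddi, burdi → miburdi, bizogla → mibizogla) add the prefix mi-.
So buza → mibuza.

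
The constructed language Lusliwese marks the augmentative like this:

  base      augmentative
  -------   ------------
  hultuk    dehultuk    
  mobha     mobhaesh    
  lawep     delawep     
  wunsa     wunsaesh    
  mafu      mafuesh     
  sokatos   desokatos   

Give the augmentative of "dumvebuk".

dedumvebuk

hultuk and mafu both have last vowel 'u' yet inflect differently (dehultuk, mafuesh), so the last vowel is not what conditions the rule; whether the stem ends in a vowel or a consonant is.
"dumvebuk" ends in a consonant. The stems ending in a consonant (lawep → delawep, hultuk → dehultuk, sokatos → desokatos) add the prefix de-.
The other pattern: stems ending in a vowel add -esh.
So dumvebuk → dedumvebuk.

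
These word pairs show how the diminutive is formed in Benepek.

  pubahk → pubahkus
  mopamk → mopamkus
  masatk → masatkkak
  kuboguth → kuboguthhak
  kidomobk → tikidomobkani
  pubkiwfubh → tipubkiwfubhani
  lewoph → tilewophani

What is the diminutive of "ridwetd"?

ridwetddak

pubahk and masatk both end in -k yet inflect differently (pubahkus, masatkkak), so the final letter is not what conditions the rule; the second-to-last letter is.
"ridwetd" has second-to-last letter 't'. The stems whose second-to-last letter is 't' (masatk → masatkkak, kuboguth → kuboguthhak) double the final consonant and add -ak.
The other patterns: stems whose second-to-last letter is 'h' or 'm' add -us; stems whose second-to-last letter is 'b' or 'p' add ti- … -ani around the stem.
So ridwetd → ridwetddak.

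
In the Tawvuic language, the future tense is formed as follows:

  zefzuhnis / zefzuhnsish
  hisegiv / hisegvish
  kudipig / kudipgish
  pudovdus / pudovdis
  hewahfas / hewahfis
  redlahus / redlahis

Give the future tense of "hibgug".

hibgig

zefzuhnis and pudovdus both end in -s yet inflect differently (zefzuhnsish, pudovdis), so the final letter is not what conditions the rule; the last vowel is.
"hibgug" has last vowel 'u'. The stems whose last vowel is 'u' (pudovdus → pudovdis, redlahus → redlahis) change the last vowel to 'i'.
The other pattern: stems whose last vowel is 'i' delete the last vowel and add -ish.
So hibgug → hibgig.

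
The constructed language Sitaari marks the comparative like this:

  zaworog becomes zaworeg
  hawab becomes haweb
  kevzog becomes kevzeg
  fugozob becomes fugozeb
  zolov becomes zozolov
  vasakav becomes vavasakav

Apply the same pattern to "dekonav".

"dekonav" ends in -v. The stems ending in -v (zolov → zozolov, vasakav → vavasakav) repeat the first consonant+vowel as a prefix.
The other pattern: stems ending in -b or -g change the last vowel to 'e'.
So dekonav → dedekonav.

dedekonav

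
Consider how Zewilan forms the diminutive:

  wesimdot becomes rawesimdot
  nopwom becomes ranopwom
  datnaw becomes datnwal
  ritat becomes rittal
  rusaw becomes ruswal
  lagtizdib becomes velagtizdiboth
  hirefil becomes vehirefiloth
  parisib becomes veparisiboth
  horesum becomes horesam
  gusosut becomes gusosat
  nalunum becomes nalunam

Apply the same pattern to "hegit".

"hegit" has last vowel 'i'. The stems whose last vowel is 'i' (lagtizdib → velagtizdiboth, hirefil → vehirefiloth, parisib → veparisiboth) add ve- … -oth around the stem.
So hegit → vehegitoth.

vehegitoth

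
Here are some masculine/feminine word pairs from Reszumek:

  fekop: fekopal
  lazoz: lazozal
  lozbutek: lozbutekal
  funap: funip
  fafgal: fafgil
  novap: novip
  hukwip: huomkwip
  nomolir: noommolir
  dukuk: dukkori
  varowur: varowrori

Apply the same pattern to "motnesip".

"motnesip" has last vowel 'i'. The stems whose last vowel is 'i' (hukwip → huomkwip, nomolir → noommolir) insert -om- after the first vowel.
The other patterns: stems whose last vowel is 'e' or 'o' add -al; stems whose last vowel is 'a' change the last vowel to 'i'; stems whose last vowel is 'u' delete the last vowel and add -ori.
So motnesip → moomtnesip.

moomtnesip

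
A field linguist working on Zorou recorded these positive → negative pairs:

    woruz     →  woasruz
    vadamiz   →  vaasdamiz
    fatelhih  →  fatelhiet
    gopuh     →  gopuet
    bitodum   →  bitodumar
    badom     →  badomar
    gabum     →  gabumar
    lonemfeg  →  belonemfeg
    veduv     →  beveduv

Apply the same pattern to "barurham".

vadamiz and fatelhih both have last vowel 'i' yet inflect differently (vaasdamiz, fatelhiet), so the last vowel is not what conditions the rule; the final letter is.
"barurham" ends in -m. The stems ending in -m (bitodum → bitodumar, badom → badomar, gabum → gabumar) add -ar.
So barurham → barurhamar.

barurhamar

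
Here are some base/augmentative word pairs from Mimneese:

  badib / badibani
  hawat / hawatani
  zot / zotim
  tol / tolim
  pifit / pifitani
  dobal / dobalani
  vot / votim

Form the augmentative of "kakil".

kakilani

"kakil" has 2 vowels. The stems with 2 vowels (hawat → hawatani, badib → badibani, pifit → pifitani) add -ani.
The other pattern: stems with 1 vowel add -im.
So kakil → kakilani.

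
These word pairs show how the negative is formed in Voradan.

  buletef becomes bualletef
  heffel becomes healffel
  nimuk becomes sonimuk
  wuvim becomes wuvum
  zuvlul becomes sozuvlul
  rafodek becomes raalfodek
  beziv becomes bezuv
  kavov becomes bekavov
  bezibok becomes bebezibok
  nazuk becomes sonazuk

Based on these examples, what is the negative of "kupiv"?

kupuv

nazuk and rafodek both end in -k yet inflect differently (sonazuk, raalfodek), so the final letter is not what conditions the rule; the last vowel is.
"kupiv" has last vowel 'i'. The stems whose last vowel is 'i' (beziv → bezuv, wuvim → wuvum) change the last vowel to 'u'.
The other patterns: stems whose last vowel is 'u' add the prefix so-; stems whose last vowel is 'e' insert -al- after the first vowel; stems whose last vowel is 'o' add the prefix be-.
So kupiv → kupuv.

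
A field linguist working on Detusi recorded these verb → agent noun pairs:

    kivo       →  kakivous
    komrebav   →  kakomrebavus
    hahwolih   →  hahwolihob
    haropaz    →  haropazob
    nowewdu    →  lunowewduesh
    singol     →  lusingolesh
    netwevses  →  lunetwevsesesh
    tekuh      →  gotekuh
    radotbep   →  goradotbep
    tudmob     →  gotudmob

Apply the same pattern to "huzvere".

hahwolih and tekuh both end in -h yet inflect differently (hahwolihob, gotekuh), so the final letter is not what conditions the rule; the first letter is.
"huzvere" begins with h-. The stems beginning with h- (hahwolih → hahwolihob, haropaz → haropazob) add -ob.
The other patterns: stems beginning with k- add ka- … -us around the stem; stems beginning with n- or s- add lu- … -esh around the stem; stems beginning with r- or t- add the prefix go-.
So huzvere → huzvereob.

huzvereob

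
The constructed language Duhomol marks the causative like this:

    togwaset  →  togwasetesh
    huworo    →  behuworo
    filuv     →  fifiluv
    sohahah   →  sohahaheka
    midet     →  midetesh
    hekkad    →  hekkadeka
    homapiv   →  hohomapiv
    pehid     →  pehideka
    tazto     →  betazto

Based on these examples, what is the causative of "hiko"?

behiko

homapiv and pehid both have last vowel 'i' yet inflect differently (hohomapiv, pehideka), so the last vowel is not what conditions the rule; the final letter is.
"hiko" ends in -o. The stems ending in -o (tazto → betazto, huworo → behuworo) add the prefix be-.
The other patterns: stems ending in -v repeat the first consonant+vowel as a prefix; stems ending in -t add -esh; stems ending in -d or -h add -eka.
So hiko → behiko.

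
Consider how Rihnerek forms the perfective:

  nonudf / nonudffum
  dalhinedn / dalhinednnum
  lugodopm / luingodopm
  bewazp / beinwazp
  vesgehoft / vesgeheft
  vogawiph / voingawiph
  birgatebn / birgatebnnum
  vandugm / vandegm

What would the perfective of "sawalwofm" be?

sawalwefm

lugodopm and vandugm both end in -m yet inflect differently (luingodopm, vandegm), so the final letter is not what conditions the rule; the second-to-last letter is.
"sawalwofm" has second-to-last letter 'f'. The one such stem in the data (vesgehoft → vesgeheft) changes the last vowel to 'e' (as does vandugm), so the same rule applies.
So sawalwofm → sawalwefm.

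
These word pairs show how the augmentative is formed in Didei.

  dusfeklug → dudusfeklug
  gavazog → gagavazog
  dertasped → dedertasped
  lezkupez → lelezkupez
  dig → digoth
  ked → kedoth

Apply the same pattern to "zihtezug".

zizihtezug

dusfeklug and dig both end in -g yet inflect differently (dudusfeklug, digoth), so the final letter is not what conditions the rule; the number of vowels is.
"zihtezug" has 3 vowels. The stems with 3 vowels (dusfeklug → dudusfeklug, gavazog → gagavazog, dertasped → dedertasped) repeat the first consonant+vowel as a prefix.
The other pattern: stems with 1 vowel add -oth.
So zihtezug → zizihtezug.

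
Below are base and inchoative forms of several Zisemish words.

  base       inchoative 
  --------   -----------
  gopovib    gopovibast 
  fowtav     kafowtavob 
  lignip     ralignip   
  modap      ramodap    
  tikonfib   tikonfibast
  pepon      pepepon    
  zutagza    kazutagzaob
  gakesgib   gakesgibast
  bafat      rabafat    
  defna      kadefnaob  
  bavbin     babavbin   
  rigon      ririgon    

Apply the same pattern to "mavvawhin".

mamavvawhin

bavbin and gopovib both have last vowel 'i' yet inflect differently (babavbin, gopovibast), so the last vowel is not what conditions the rule; the final letter is.
"mavvawhin" ends in -n. The stems ending in -n (pepon → pepepon, rigon → ririgon, bavbin → babavbin) repeat the first consonant+vowel as a prefix.
The other patterns: stems ending in -b add -ast; stems ending in -a or -v add ka- … -ob around the stem; stems ending in -p or -t add the prefix ra-.
So mavvawhin → mamavvawhin.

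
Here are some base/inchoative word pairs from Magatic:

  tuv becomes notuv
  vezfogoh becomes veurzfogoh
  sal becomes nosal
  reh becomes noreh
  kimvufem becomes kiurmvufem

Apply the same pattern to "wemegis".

vezfogoh and reh both end in -h yet inflect differently (veurzfogoh, noreh), so the final letter is not what conditions the rule; the number of vowels is.
"wemegis" has 3 vowels. The stems with 3 vowels (vezfogoh → veurzfogoh, kimvufem → kiurmvufem) insert -ur- after the first vowel.
So wemegis → weurmegis.

weurmegis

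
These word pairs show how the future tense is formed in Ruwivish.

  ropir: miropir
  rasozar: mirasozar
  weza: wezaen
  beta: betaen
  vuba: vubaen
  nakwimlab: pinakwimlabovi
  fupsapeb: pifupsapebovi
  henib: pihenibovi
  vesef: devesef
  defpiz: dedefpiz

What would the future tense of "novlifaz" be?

denovlifaz

"novlifaz" ends in -z. The one such stem in the data (defpiz → dedefpiz) adds the prefix de-, so the same rule applies.
So novlifaz → denovlifaz.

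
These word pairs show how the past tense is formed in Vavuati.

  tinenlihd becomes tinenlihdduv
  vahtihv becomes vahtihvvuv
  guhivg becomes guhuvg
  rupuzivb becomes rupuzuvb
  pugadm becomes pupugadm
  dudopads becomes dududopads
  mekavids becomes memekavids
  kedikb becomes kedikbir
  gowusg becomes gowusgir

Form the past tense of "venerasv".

rupuzivb and kedikb both end in -b yet inflect differently (rupuzuvb, kedikbir), so the final letter is not what conditions the rule; the second-to-last letter is.
"venerasv" has second-to-last letter 's'. The one such stem in the data (gowusg → gowusgir) adds -ir, so the same rule applies.
So venerasv → venerasvir.

venerasvir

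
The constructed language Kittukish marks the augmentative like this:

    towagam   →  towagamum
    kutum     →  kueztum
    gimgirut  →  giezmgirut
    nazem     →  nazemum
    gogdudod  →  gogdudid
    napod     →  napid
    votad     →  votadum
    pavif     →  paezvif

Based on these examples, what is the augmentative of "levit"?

votad and gogdudod both end in -d yet inflect differently (votadum, gogdudid), so the final letter is not what conditions the rule; the last vowel is.
"levit" has last vowel 'i'. The one such stem in the data (pavif → paezvif) inserts -ez- after the first vowel (as do kutum, gimgirut), so the same rule applies.
The other patterns: stems whose last vowel is 'a' or 'e' add -um; stems whose last vowel is 'o' change the last vowel to 'i'.
So levit → leezvit.

leezvit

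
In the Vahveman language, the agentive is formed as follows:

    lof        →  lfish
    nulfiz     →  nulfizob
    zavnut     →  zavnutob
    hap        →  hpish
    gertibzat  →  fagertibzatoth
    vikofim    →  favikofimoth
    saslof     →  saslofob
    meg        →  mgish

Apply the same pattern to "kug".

"kug" has 1 vowel. The stems with 1 vowel (hap → hpish, lof → lfish, meg → mgish) delete the last vowel and add -ish.
The other patterns: stems with 2 vowels add -ob; stems with 3 vowels add fa- … -oth around the stem.
So kug → kgish.

kgish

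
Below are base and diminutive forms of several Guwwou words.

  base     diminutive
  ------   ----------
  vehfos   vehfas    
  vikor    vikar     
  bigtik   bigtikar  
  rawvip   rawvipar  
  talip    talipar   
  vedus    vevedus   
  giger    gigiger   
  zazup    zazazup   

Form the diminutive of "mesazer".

memesazer

"mesazer" has last vowel 'e'. The one such stem in the data (giger → gigiger) repeats the first consonant+vowel as a prefix (as do vedus, zazup), so the same rule applies.
The other patterns: stems whose last vowel is 'o' change the last vowel to 'a'; stems whose last vowel is 'i' add -ar.
So mesazer → memesazer.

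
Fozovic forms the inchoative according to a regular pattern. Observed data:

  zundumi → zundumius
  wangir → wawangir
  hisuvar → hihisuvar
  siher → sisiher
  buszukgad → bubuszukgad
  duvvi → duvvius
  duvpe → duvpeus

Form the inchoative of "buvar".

duvvi and wangir both have last vowel 'i' yet inflect differently (duvvius, wawangir), so the last vowel is not what conditions the rule; whether the stem ends in a vowel or a consonant is.
"buvar" ends in a consonant. The stems ending in a consonant (buszukgad → bubuszukgad, wangir → wawangir, siher → sisiher) repeat the first consonant+vowel as a prefix.
The other pattern: stems ending in a vowel add -us.
So buvar → bubuvar.

bubuvar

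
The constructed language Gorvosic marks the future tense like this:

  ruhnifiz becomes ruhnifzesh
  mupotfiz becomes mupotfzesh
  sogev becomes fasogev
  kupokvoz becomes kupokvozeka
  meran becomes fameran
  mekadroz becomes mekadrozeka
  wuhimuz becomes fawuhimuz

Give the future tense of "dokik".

ruhnifiz and kupokvoz both end in -z yet inflect differently (ruhnifzesh, kupokvozeka), so the final letter is not what conditions the rule; the last vowel is.
"dokik" has last vowel 'i'. The stems whose last vowel is 'i' (ruhnifiz → ruhnifzesh, mupotfiz → mupotfzesh) delete the last vowel and add -esh.
So dokik → dokkesh.

dokkesh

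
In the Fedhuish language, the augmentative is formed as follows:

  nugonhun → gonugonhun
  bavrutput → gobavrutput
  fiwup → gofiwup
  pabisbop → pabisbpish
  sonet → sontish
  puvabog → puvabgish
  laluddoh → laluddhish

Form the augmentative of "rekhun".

"rekhun" has last vowel 'u'. The stems whose last vowel is 'u' (nugonhun → gonugonhun, bavrutput → gobavrutput, fiwup → gofiwup) add the prefix go-.
The other pattern: stems whose last vowel is 'e' or 'o' delete the last vowel and add -ish.
So rekhun → gorekhun.

gorekhun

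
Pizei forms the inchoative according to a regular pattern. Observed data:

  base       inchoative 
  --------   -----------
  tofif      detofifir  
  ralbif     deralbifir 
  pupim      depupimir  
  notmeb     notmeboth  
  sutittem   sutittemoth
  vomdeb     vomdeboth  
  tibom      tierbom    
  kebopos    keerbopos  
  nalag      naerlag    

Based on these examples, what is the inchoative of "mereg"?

pupim and sutittem both end in -m yet inflect differently (depupimir, sutittemoth), so the final letter is not what conditions the rule; the last vowel is.
"mereg" has last vowel 'e'. The stems whose last vowel is 'e' (notmeb → notmeboth, sutittem → sutittemoth, vomdeb → vomdeboth) add -oth.
So mereg → meregoth.

meregoth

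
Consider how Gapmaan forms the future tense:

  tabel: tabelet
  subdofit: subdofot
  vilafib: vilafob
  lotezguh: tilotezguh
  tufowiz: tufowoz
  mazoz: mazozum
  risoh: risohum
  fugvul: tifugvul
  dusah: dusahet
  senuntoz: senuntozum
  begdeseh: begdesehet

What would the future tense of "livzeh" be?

"livzeh" has last vowel 'e'. The stems whose last vowel is 'e' (tabel → tabelet, begdeseh → begdesehet) add -et.
So livzeh → livzehet.

livzehet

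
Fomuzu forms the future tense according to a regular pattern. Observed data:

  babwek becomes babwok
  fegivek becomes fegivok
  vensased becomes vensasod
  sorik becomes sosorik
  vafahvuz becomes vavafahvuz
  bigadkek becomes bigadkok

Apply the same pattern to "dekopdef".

fegivek and sorik both end in -k yet inflect differently (fegivok, sosorik), so the final letter is not what conditions the rule; the last vowel is.
"dekopdef" has last vowel 'e'. The stems whose last vowel is 'e' (fegivek → fegivok, babwek → babwok, bigadkek → bigadkok) change the last vowel to 'o'.
The other pattern: stems whose last vowel is 'i' or 'u' repeat the first consonant+vowel as a prefix.
So dekopdef → dekopdof.

dekopdof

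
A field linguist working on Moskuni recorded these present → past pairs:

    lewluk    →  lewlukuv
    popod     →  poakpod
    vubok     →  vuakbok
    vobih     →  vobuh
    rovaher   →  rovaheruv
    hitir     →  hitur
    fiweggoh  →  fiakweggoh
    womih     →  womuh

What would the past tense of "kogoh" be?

fiweggoh and womih both end in -h yet inflect differently (fiakweggoh, womuh), so the final letter is not what conditions the rule; the last vowel is.
"kogoh" has last vowel 'o'. The stems whose last vowel is 'o' (popod → poakpod, vubok → vuakbok, fiweggoh → fiakweggoh) insert -ak- after the first vowel.
So kogoh → koakgoh.

koakgoh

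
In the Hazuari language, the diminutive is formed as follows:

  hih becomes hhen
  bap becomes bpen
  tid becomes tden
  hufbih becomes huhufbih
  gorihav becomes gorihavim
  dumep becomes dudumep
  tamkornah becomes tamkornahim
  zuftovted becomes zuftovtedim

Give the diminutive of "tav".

tven

"tav" has 1 vowel. The stems with 1 vowel (tid → tden, hih → hhen, bap → bpen) delete the last vowel and add -en.
The other patterns: stems with 2 vowels repeat the first consonant+vowel as a prefix; stems with 3 vowels add -im.
So tav → tven.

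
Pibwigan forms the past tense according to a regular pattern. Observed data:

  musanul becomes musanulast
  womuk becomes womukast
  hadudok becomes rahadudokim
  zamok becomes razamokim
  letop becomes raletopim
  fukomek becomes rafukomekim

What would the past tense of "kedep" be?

womuk and hadudok both end in -k yet inflect differently (womukast, rahadudokim), so the final letter is not what conditions the rule; the last vowel is.
"kedep" has last vowel 'e'. The one such stem in the data (fukomek → rafukomekim) adds ra- … -im around the stem, so the same rule applies.
The other pattern: stems whose last vowel is 'u' add -ast.
So kedep → rakedepim.

rakedepim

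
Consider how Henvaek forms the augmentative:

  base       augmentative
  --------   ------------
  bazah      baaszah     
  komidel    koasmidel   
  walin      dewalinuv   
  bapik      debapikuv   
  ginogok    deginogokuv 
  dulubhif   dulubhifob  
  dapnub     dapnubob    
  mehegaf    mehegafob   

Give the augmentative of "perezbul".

"perezbul" ends in -l. The one such stem in the data (komidel → koasmidel) inserts -as- after the first vowel (as does bazah), so the same rule applies.
So perezbul → peasrezbul.

peasrezbul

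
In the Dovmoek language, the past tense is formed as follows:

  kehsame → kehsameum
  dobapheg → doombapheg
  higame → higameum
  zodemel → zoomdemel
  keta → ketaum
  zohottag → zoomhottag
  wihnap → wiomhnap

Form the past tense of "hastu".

hastuum

keta and wihnap both have last vowel 'a' yet inflect differently (ketaum, wiomhnap), so the last vowel is not what conditions the rule; whether the stem ends in a vowel or a consonant is.
"hastu" ends in a vowel. The stems ending in a vowel (higame → higameum, keta → ketaum, kehsame → kehsameum) add -um.
The other pattern: stems ending in a consonant insert -om- after the first vowel.
So hastu → hastuum.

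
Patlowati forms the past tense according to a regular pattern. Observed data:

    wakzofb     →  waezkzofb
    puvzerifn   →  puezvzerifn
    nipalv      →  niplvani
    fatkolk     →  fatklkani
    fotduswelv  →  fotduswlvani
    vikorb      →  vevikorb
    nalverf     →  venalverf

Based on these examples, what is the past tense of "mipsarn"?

"mipsarn" has second-to-last letter 'r'. The stems whose second-to-last letter is 'r' (vikorb → vevikorb, nalverf → venalverf) add the prefix ve-.
The other patterns: stems whose second-to-last letter is 'f' insert -ez- after the first vowel; stems whose second-to-last letter is 'l' delete the last vowel and add -ani.
So mipsarn → vemipsarn.

vemipsarn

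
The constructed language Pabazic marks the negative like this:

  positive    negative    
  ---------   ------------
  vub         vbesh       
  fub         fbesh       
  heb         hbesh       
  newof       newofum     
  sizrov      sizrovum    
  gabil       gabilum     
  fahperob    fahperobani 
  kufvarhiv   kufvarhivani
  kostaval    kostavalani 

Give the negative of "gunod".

vub and fahperob both end in -b yet inflect differently (vbesh, fahperobani), so the final letter is not what conditions the rule; the number of vowels is.
"gunod" has 2 vowels. The stems with 2 vowels (newof → newofum, sizrov → sizrovum, gabil → gabilum) add -um.
So gunod → gunodum.

gunodum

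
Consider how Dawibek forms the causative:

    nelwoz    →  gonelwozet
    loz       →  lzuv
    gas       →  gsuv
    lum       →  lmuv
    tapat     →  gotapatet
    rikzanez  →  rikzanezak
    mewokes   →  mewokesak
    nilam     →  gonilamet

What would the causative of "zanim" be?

loz and nelwoz both end in -z yet inflect differently (lzuv, gonelwozet), so the final letter is not what conditions the rule; the number of vowels is.
"zanim" has 2 vowels. The stems with 2 vowels (nelwoz → gonelwozet, nilam → gonilamet, tapat → gotapatet) add go- … -et around the stem.
So zanim → gozanimet.

gozanimet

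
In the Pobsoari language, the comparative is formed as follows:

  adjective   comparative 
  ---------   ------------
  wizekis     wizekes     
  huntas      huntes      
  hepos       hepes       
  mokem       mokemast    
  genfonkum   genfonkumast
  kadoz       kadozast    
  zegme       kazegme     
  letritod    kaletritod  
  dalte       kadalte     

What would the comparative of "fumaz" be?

hepos and kadoz both have last vowel 'o' yet inflect differently (hepes, kadozast), so the last vowel is not what conditions the rule; the final letter is.
"fumaz" ends in -z. The one such stem in the data (kadoz → kadozast) adds -ast, so the same rule applies.
The other patterns: stems ending in -s change the last vowel to 'e'; stems ending in -d or -e add the prefix ka-.
So fumaz → fumazast.

fumazast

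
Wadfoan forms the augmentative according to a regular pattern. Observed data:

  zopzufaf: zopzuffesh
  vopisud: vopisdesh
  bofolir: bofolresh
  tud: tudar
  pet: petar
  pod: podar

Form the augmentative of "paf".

vopisud and tud both end in -d yet inflect differently (vopisdesh, tudar), so the final letter is not what conditions the rule; the number of vowels is.
"paf" has 1 vowel. The stems with 1 vowel (tud → tudar, pet → petar, pod → podar) add -ar.
So paf → pafar.

pafar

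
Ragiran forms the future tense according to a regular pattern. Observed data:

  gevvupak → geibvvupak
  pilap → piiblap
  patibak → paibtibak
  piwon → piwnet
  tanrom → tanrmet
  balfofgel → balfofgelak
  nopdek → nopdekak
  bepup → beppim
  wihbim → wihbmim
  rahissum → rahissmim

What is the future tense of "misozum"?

misozmim

gevvupak and nopdek both end in -k yet inflect differently (geibvvupak, nopdekak), so the final letter is not what conditions the rule; the last vowel is.
"misozum" has last vowel 'u'. The stems whose last vowel is 'u' (bepup → beppim, rahissum → rahissmim) delete the last vowel and add -im.
The other patterns: stems whose last vowel is 'a' insert -ib- after the first vowel; stems whose last vowel is 'o' delete the last vowel and add -et; stems whose last vowel is 'e' add -ak.
So misozum → misozmim.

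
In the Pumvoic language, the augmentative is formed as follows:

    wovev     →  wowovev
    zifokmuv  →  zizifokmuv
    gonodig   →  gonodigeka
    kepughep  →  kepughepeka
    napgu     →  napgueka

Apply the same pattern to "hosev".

hohosev

wovev and kepughep both have last vowel 'e' yet inflect differently (wowovev, kepughepeka), so the last vowel is not what conditions the rule; the final letter is.
"hosev" ends in -v. The stems ending in -v (wovev → wowovev, zifokmuv → zizifokmuv) repeat the first consonant+vowel as a prefix.
So hosev → hohosev.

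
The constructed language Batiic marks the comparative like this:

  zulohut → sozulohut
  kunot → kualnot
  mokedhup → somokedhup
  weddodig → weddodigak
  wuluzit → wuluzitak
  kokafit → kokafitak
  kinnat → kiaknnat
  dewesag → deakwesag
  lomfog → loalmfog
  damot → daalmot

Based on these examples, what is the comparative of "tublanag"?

tuakblanag

"tublanag" has last vowel 'a'. The stems whose last vowel is 'a' (dewesag → deakwesag, kinnat → kiaknnat) insert -ak- after the first vowel.
The other patterns: stems whose last vowel is 'o' insert -al- after the first vowel; stems whose last vowel is 'u' add the prefix so-; stems whose last vowel is 'i' add -ak.
So tublanag → tuakblanag.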